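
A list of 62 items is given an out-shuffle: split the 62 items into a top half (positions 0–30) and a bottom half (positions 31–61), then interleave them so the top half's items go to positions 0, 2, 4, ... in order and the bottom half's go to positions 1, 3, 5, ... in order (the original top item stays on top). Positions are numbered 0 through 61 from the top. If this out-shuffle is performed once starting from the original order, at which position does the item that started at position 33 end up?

Track the item's position through each out-shuffle:
33 → 5

5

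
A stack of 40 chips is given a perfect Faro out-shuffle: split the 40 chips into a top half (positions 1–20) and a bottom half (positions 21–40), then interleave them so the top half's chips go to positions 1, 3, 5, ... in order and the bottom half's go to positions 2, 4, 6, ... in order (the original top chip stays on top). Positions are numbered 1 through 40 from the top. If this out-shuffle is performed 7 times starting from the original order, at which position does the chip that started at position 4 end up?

Track the chip's position through each out-shuffle:
4 → 7 → 13 → 25 → 10 → 19 → 37 → 34

34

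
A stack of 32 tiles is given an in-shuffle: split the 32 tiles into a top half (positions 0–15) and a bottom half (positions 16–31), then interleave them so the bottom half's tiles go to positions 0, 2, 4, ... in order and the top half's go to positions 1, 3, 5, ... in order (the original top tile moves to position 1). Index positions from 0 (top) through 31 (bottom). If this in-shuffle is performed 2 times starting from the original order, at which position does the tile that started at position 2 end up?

11

Track the tile's position through each in-shuffle:
2 → 5 → 11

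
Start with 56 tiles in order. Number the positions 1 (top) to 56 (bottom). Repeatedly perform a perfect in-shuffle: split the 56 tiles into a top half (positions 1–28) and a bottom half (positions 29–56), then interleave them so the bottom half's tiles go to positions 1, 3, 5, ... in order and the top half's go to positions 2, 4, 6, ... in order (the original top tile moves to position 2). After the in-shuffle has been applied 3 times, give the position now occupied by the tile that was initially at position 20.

46

Track the tile's position through each in-shuffle:
20 → 40 → 23 → 46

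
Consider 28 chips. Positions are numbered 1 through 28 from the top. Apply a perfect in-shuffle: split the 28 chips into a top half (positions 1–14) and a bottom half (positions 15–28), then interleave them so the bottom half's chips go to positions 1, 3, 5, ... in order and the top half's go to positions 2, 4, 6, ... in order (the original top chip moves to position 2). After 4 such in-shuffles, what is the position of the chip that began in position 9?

Track the chip's position through each in-shuffle:
9 → 18 → 7 → 14 → 28

28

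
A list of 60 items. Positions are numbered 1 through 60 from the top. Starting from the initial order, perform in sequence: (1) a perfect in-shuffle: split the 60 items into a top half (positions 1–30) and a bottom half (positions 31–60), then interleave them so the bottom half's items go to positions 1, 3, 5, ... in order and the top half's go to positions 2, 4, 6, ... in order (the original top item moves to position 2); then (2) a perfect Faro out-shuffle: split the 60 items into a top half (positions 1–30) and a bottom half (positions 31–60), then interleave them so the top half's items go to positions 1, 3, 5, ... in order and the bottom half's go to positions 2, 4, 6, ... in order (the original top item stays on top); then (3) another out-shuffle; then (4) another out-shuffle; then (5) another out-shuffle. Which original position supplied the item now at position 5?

8

Undo the operations in reverse order, starting from position 5:
  undo op 5 (out-shuffle, from top half): 5 ← 3
  undo op 4 (out-shuffle, from top half): 3 ← 2
  undo op 3 (out-shuffle, from bottom half): 2 ← 31
  undo op 2 (out-shuffle, from top half): 31 ← 16
  undo op 1 (in-shuffle, from top half): 16 ← 8
So the item at position 5 came from original position 8.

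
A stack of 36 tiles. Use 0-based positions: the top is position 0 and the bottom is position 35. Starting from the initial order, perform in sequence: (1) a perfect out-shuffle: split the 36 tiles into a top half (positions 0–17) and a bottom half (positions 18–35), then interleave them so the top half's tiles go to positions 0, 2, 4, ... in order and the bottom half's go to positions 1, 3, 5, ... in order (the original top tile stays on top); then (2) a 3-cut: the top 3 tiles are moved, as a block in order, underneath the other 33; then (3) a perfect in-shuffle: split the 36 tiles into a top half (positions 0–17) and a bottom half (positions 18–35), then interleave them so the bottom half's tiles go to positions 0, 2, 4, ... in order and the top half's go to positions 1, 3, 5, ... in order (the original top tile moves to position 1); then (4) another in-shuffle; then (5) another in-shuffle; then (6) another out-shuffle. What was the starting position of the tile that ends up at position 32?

9

Undo the operations in reverse order, starting from position 32:
  undo op 6 (out-shuffle, from top half): 32 ← 16
  undo op 5 (in-shuffle, from bottom half): 16 ← 26
  undo op 4 (in-shuffle, from bottom half): 26 ← 31
  undo op 3 (in-shuffle, from top half): 31 ← 15
  undo op 2 (cut 3): 15 ← 18
  undo op 1 (out-shuffle, from top half): 18 ← 9
So the tile at position 32 came from original position 9.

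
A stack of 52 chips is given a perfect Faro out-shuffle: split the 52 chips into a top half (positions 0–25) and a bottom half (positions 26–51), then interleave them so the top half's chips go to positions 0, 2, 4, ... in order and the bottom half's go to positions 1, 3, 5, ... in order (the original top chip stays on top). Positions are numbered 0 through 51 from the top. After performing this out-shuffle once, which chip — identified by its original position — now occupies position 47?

49

Work backwards from position 47, undoing one out-shuffle at a time:
47 ← 49
So the chip now at position 47 started at position 49.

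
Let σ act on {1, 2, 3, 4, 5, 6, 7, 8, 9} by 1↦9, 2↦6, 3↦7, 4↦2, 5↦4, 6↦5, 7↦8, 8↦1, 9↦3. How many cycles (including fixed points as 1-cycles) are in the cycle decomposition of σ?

2

Cycle decomposition: (1 9 3 7 8) (2 6 5 4).
2 cycles.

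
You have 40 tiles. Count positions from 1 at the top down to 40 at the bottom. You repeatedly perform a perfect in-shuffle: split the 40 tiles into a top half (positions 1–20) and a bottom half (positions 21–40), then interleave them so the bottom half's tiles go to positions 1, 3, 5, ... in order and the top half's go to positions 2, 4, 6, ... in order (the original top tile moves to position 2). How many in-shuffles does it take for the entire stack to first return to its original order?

20

The in-shuffle permutes the 40 positions with cycle lengths [20, 20].
Every tile is home exactly when every cycle has completed a whole number of laps, i.e. after lcm(20) = 20 in-shuffles.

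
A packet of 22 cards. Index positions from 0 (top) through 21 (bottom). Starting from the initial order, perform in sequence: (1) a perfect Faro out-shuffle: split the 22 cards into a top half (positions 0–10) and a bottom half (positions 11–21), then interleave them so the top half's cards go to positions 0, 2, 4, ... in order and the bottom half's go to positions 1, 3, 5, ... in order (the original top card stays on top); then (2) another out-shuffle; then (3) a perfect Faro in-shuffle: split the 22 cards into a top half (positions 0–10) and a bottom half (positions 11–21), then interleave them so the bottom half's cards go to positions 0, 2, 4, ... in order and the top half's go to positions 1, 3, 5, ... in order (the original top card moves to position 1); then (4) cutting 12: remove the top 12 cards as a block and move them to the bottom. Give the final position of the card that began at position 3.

12

Track the card from position 3 forward through each operation:
  after op 1 (out-shuffle): 3 → 6
  after op 2 (out-shuffle): 6 → 12
  after op 3 (in-shuffle): 12 → 2
  after op 4 (cut 12): 2 → 12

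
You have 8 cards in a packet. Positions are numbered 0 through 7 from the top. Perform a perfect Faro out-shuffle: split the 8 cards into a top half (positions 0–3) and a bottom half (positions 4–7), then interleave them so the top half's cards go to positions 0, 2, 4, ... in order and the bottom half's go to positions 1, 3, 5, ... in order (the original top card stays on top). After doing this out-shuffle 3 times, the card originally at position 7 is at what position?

Position 7 is a fixed point of every out-shuffle, so the card never moves.

7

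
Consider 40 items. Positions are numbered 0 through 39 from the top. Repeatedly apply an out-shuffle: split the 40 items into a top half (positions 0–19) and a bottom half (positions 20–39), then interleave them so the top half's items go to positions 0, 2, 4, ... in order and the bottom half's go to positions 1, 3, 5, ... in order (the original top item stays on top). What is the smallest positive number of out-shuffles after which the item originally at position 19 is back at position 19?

12

Follow position 19 under repeated out-shuffles:
19 → 38 → 37 → 35 → 31 → 23 → 7 → 14 → 28 → 17 → 34 → 29 → 19
It first returns after 12 out-shuffles.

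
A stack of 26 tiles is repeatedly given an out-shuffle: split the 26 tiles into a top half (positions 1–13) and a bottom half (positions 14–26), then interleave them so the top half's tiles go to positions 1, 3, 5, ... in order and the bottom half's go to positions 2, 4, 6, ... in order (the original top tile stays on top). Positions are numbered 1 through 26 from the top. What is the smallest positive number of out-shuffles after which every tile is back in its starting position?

20

The out-shuffle permutes the 26 positions with cycle lengths [1, 1, 4, 20].
Every tile is home exactly when every cycle has completed a whole number of laps, i.e. after lcm(1, 4, 20) = 20 out-shuffles.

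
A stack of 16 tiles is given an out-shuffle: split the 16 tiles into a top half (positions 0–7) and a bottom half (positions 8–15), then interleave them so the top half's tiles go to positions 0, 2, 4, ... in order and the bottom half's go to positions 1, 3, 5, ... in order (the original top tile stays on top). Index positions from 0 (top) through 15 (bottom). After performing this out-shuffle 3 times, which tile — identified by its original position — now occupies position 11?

Work backwards from position 11, undoing one out-shuffle at a time:
11 ← 13 ← 14 ← 7
So the tile now at position 11 started at position 7.

7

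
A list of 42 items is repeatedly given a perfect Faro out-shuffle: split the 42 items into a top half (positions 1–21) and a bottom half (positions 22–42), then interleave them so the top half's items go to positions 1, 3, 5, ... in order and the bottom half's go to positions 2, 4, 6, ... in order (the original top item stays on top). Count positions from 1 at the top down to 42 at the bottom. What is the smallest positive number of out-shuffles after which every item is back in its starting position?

The out-shuffle permutes the 42 positions with cycle lengths [1, 1, 20, 20].
Every item is home exactly when every cycle has completed a whole number of laps, i.e. after lcm(1, 20) = 20 out-shuffles.

20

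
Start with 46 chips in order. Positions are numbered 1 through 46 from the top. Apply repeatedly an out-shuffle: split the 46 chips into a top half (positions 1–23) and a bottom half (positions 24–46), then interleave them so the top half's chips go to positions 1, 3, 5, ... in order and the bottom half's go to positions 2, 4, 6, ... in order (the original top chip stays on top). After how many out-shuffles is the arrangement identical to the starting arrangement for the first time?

The out-shuffle permutes the 46 positions with cycle lengths [1, 1, 2, 4, 4, 4, 6, 12, 12].
Every chip is home exactly when every cycle has completed a whole number of laps, i.e. after lcm(1, 2, 4, 6, 12) = 12 out-shuffles.

12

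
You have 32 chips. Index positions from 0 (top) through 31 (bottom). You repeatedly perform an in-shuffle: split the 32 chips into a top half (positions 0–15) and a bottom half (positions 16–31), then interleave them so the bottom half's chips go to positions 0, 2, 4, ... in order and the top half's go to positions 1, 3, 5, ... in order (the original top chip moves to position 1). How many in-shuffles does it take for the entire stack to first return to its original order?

10

The in-shuffle permutes the 32 positions with cycle lengths [2, 10, 10, 10].
Every chip is home exactly when every cycle has completed a whole number of laps, i.e. after lcm(2, 10) = 10 in-shuffles.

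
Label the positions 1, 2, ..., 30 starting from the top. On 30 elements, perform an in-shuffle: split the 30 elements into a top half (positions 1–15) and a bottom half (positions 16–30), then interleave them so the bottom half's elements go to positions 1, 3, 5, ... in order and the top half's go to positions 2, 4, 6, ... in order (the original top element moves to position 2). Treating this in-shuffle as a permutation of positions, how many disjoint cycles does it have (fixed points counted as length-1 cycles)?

Trace each unvisited position around until it returns:
(1 2 4 8 16) (3 6 12 24 17) (5 10 20 9 18) (7 14 28 25 19) (11 22 13 26 21) (15 30 29 27 23)
6 cycles in total.

6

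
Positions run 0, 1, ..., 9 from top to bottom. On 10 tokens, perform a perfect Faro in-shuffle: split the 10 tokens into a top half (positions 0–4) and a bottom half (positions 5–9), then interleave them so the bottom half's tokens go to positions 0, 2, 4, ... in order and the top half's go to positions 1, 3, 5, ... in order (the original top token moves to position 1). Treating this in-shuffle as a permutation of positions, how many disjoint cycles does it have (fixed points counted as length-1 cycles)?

Trace each unvisited position around until it returns:
(0 1 3 7 4 9 8 6 2 5)
1 cycle in total.

1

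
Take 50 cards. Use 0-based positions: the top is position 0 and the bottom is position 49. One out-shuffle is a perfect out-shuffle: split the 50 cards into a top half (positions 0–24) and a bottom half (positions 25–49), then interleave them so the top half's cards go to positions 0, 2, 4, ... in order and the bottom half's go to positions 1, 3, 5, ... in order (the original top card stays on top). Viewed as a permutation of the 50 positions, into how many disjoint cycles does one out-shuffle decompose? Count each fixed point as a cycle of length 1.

Trace each unvisited position around until it returns:
(0) (1 2 4 8 16 32 ... len 21) (3 6 12 24 48 47 ... len 21) (7 14 28) (21 42 35) (49)
6 cycles in total.

6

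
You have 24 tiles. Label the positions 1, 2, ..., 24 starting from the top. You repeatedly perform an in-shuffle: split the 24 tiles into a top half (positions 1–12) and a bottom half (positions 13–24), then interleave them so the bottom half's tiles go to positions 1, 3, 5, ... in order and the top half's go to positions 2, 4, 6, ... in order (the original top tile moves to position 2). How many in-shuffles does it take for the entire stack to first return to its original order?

20

The in-shuffle permutes the 24 positions with cycle lengths [4, 20].
Every tile is home exactly when every cycle has completed a whole number of laps, i.e. after lcm(4, 20) = 20 in-shuffles.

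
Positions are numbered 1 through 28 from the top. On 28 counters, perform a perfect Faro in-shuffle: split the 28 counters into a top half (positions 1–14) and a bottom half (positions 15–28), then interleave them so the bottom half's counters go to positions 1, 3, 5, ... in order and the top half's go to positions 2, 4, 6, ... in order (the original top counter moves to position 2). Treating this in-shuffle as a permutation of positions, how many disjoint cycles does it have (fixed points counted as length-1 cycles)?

1

Trace each unvisited position around until it returns:
(1 2 4 8 16 3 ... len 28)
1 cycle in total.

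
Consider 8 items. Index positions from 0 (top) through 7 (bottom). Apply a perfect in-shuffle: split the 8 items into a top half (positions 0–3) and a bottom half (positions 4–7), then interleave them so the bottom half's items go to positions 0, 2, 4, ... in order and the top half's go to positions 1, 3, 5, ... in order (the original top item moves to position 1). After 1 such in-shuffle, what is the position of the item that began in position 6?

4

Track the item's position through each in-shuffle:
6 → 4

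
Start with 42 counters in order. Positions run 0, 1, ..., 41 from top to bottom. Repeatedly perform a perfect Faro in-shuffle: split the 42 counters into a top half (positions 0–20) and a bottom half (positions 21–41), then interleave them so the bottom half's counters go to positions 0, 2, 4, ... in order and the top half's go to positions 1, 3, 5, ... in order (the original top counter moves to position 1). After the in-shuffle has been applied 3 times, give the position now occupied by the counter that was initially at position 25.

Track the counter's position through each in-shuffle:
25 → 8 → 17 → 35

35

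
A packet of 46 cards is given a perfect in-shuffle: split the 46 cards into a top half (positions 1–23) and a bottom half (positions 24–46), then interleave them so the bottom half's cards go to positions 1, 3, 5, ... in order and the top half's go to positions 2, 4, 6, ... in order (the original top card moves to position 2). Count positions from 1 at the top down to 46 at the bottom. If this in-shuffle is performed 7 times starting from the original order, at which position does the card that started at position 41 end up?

31

Track the card's position through each in-shuffle:
41 → 35 → 23 → 46 → 45 → 43 → 39 → 31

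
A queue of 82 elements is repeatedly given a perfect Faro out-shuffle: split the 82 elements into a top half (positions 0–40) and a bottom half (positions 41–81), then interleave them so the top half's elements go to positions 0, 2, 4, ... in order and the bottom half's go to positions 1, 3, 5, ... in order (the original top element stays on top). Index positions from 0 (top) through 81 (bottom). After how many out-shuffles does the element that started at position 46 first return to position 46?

Follow position 46 under repeated out-shuffles:
46 → 11 → 22 → 44 → 7 → 14 → 28 → 56 → ... → 46 (length 54)
It first returns after 54 out-shuffles.

54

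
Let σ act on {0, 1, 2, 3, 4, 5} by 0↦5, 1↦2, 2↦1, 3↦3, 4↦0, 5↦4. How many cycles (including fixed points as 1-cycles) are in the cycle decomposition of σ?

3

Cycle decomposition: (0 5 4) (1 2) (3).
3 cycles.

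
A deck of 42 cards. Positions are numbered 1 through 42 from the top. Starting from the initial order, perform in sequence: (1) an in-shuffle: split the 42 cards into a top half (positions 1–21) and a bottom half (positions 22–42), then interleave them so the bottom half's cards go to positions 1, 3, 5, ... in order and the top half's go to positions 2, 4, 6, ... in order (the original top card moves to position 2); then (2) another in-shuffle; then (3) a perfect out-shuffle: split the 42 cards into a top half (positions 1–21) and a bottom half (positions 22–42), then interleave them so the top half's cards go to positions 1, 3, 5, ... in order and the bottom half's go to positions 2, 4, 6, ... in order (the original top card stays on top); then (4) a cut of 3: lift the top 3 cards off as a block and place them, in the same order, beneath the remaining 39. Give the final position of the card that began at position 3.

Track the card from position 3 forward through each operation:
  after op 1 (in-shuffle): 3 → 6
  after op 2 (in-shuffle): 6 → 12
  after op 3 (out-shuffle): 12 → 23
  after op 4 (cut 3): 23 → 20

20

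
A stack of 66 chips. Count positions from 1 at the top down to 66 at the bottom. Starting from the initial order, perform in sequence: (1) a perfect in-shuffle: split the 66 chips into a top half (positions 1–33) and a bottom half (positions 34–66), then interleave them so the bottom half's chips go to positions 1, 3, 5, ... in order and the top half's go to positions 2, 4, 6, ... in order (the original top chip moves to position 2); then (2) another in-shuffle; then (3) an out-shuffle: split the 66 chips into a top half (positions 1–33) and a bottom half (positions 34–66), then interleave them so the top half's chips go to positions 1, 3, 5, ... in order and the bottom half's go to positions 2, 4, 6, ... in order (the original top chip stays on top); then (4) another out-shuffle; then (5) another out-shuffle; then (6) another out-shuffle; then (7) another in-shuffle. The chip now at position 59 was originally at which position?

Undo the operations in reverse order, starting from position 59:
  undo op 7 (in-shuffle, from bottom half): 59 ← 63
  undo op 6 (out-shuffle, from top half): 63 ← 32
  undo op 5 (out-shuffle, from bottom half): 32 ← 49
  undo op 4 (out-shuffle, from top half): 49 ← 25
  undo op 3 (out-shuffle, from top half): 25 ← 13
  undo op 2 (in-shuffle, from bottom half): 13 ← 40
  undo op 1 (in-shuffle, from top half): 40 ← 20
So the chip at position 59 came from original position 20.

20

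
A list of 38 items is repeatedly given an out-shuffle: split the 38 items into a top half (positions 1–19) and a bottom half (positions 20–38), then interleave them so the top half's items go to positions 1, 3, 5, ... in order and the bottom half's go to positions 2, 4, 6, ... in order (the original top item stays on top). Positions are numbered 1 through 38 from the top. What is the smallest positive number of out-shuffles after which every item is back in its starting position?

The out-shuffle permutes the 38 positions with cycle lengths [1, 1, 36].
Every item is home exactly when every cycle has completed a whole number of laps, i.e. after lcm(1, 36) = 36 out-shuffles.

36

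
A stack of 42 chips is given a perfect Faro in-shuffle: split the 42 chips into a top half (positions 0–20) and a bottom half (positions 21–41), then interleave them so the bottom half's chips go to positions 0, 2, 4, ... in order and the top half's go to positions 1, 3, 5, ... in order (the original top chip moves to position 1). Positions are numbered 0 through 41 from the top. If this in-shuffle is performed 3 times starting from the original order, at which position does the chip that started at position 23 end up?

19

Track the chip's position through each in-shuffle:
23 → 4 → 9 → 19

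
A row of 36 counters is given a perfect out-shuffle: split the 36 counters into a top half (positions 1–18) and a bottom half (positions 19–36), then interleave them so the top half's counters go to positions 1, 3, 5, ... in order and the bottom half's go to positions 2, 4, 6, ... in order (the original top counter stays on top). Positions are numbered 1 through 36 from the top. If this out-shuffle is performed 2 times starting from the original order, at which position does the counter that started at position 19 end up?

3

Track the counter's position through each out-shuffle:
19 → 2 → 3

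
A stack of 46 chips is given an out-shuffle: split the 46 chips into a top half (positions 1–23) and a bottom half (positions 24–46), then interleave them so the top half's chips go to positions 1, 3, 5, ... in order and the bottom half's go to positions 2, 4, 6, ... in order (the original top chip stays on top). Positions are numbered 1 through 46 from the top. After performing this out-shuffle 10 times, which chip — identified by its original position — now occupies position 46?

Work backwards from position 46, undoing one out-shuffle at a time:
46 ← 46 ← 46 ← 46 ← 46 ← 46 ← 46 ← 46 ← 46 ← 46 ← 46
So the chip now at position 46 started at position 46.

46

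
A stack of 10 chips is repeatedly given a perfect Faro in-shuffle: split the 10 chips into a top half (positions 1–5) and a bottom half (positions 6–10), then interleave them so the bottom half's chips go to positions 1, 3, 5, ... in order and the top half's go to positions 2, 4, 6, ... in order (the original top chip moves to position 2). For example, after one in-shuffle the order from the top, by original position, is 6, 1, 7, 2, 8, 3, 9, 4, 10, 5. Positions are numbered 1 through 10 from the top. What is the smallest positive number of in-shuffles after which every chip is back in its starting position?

The in-shuffle permutes the 10 positions with cycle lengths [10].
Every chip is home exactly when every cycle has completed a whole number of laps, i.e. after lcm(10) = 10 in-shuffles.

10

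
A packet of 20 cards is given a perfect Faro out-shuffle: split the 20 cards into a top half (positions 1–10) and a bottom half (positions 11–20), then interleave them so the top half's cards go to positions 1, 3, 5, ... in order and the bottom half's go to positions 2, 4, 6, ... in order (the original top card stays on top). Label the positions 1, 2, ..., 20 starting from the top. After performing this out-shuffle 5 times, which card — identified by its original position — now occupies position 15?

5

Work backwards from position 15, undoing one out-shuffle at a time:
15 ← 8 ← 14 ← 17 ← 9 ← 5
So the card now at position 15 started at position 5.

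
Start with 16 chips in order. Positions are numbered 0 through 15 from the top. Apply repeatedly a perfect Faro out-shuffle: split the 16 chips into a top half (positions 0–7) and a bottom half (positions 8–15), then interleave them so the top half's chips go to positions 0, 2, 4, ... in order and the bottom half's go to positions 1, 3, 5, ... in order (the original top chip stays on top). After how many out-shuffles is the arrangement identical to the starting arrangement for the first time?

4

The out-shuffle permutes the 16 positions with cycle lengths [1, 1, 2, 4, 4, 4].
Every chip is home exactly when every cycle has completed a whole number of laps, i.e. after lcm(1, 2, 4) = 4 out-shuffles.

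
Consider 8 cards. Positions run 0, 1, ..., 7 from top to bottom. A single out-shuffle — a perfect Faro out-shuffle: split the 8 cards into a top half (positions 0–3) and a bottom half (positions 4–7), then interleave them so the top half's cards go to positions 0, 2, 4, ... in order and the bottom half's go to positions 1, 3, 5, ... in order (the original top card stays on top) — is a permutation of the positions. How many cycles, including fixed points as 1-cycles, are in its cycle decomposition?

Trace each unvisited position around until it returns:
(0) (1 2 4) (3 6 5) (7)
4 cycles in total.

4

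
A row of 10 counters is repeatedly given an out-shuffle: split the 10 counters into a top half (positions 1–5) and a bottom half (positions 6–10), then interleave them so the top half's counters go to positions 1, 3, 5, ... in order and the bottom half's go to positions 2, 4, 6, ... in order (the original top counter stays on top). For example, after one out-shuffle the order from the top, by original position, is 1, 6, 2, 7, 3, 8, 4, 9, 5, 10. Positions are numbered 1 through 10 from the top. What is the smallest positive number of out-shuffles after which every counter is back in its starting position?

The out-shuffle permutes the 10 positions with cycle lengths [1, 1, 2, 6].
Every counter is home exactly when every cycle has completed a whole number of laps, i.e. after lcm(1, 2, 6) = 6 out-shuffles.

6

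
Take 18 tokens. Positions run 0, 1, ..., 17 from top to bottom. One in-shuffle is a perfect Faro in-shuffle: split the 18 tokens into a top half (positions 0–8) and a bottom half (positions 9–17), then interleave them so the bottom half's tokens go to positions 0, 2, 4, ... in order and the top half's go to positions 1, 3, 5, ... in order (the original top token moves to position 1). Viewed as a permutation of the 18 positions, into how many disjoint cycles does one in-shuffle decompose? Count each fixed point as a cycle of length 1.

1

Trace each unvisited position around until it returns:
(0 1 3 7 15 12 ... len 18)
1 cycle in total.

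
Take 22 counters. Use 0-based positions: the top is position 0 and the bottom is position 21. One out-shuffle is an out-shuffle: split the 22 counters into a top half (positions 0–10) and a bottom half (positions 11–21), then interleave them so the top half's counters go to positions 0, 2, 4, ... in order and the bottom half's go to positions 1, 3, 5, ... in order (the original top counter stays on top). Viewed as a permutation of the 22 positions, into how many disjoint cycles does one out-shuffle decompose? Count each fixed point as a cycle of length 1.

Trace each unvisited position around until it returns:
(0) (1 2 4 8 16 11) (3 6 12) (5 10 20 19 17 13) (7 14) (9 18 15) (21)
7 cycles in total.

7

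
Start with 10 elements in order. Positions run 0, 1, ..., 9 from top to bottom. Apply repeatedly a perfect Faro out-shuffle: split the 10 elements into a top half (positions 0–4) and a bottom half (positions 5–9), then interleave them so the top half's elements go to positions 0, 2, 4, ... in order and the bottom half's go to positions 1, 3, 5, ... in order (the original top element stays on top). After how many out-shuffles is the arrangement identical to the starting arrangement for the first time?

6

The out-shuffle permutes the 10 positions with cycle lengths [1, 1, 2, 6].
Every element is home exactly when every cycle has completed a whole number of laps, i.e. after lcm(1, 2, 6) = 6 out-shuffles.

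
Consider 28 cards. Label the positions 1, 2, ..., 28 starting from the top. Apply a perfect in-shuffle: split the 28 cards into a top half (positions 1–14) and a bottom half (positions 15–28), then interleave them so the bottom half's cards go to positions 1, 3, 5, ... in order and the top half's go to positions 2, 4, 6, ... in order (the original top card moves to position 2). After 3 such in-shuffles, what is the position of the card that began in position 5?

11

Track the card's position through each in-shuffle:
5 → 10 → 20 → 11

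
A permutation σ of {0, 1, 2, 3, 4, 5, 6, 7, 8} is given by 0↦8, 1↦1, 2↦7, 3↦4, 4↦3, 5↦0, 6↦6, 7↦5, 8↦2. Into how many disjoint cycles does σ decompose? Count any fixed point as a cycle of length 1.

4

Cycle decomposition: (0 8 2 7 5) (1) (3 4) (6).
4 cycles.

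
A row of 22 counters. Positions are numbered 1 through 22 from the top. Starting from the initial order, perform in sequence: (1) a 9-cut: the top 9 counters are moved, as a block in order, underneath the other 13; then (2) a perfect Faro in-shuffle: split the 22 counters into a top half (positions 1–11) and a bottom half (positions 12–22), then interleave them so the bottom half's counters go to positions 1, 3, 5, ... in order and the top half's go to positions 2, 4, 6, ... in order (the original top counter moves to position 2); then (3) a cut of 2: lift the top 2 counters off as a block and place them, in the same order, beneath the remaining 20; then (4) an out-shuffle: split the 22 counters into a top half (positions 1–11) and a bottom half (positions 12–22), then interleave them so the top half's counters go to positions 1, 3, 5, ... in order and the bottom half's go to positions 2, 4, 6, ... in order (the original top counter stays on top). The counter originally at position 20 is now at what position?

18

Track the counter from position 20 forward through each operation:
  after op 1 (cut 9): 20 → 11
  after op 2 (in-shuffle): 11 → 22
  after op 3 (cut 2): 22 → 20
  after op 4 (out-shuffle): 20 → 18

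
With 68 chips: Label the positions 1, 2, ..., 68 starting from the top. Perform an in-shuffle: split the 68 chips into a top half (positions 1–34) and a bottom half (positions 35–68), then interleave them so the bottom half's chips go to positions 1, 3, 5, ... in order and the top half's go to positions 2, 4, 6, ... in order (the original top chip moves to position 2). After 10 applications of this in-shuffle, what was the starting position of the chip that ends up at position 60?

51

Work backwards from position 60, undoing one in-shuffle at a time:
60 ← 30 ← 15 ← 42 ← 21 ← 45 ← 57 ← 63 ← 66 ← 33 ← 51
So the chip now at position 60 started at position 51.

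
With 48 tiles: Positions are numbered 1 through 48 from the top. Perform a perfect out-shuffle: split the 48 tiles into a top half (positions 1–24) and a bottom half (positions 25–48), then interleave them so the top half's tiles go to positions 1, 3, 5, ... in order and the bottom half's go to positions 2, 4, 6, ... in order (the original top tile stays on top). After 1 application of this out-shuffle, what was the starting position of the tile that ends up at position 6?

27

Work backwards from position 6, undoing one out-shuffle at a time:
6 ← 27
So the tile now at position 6 started at position 27.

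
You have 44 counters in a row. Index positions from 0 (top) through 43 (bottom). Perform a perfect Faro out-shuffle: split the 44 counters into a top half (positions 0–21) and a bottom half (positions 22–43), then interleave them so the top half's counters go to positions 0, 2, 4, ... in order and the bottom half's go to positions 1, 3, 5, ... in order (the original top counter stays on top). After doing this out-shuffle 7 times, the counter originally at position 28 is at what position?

15

Track the counter's position through each out-shuffle:
28 → 13 → 26 → 9 → 18 → 36 → 29 → 15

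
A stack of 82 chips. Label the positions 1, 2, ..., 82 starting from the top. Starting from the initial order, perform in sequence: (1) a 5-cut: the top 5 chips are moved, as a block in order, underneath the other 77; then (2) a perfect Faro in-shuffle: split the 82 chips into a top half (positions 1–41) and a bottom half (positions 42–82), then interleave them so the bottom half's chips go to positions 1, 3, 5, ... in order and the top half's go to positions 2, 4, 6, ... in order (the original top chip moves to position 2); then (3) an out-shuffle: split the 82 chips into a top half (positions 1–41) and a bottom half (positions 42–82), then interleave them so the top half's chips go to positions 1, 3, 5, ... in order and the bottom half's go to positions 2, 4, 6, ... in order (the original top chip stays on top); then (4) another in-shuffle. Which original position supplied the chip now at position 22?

8

Undo the operations in reverse order, starting from position 22:
  undo op 4 (in-shuffle, from top half): 22 ← 11
  undo op 3 (out-shuffle, from top half): 11 ← 6
  undo op 2 (in-shuffle, from top half): 6 ← 3
  undo op 1 (cut 5): 3 ← 8
So the chip at position 22 came from original position 8.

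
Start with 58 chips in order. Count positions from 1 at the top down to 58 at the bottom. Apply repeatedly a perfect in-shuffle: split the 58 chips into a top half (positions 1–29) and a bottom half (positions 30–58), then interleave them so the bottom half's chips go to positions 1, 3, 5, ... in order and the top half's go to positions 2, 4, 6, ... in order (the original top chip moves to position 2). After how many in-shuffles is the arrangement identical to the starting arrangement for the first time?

The in-shuffle permutes the 58 positions with cycle lengths [58].
Every chip is home exactly when every cycle has completed a whole number of laps, i.e. after lcm(58) = 58 in-shuffles.

58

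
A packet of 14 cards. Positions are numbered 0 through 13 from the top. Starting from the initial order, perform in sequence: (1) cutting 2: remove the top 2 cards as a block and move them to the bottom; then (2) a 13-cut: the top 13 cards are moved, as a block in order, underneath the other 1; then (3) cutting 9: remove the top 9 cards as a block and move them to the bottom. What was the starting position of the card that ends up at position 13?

9

Undo the operations in reverse order, starting from position 13:
  undo op 3 (cut 9): 13 ← 8
  undo op 2 (cut 13): 8 ← 7
  undo op 1 (cut 2): 7 ← 9
So the card at position 13 came from original position 9.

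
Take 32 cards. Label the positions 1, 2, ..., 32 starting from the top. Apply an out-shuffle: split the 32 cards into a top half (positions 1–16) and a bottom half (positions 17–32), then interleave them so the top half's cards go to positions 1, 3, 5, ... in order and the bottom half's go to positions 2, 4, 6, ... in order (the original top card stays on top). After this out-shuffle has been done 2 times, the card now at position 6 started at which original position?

Work backwards from position 6, undoing one out-shuffle at a time:
6 ← 19 ← 10
So the card now at position 6 started at position 10.

10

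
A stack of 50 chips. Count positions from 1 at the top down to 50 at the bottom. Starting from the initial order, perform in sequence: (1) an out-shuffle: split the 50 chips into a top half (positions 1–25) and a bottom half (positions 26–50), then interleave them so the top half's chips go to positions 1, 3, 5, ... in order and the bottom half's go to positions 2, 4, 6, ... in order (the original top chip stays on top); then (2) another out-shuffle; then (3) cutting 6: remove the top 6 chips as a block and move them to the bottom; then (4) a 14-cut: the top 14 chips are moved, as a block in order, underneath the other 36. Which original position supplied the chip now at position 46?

17

Undo the operations in reverse order, starting from position 46:
  undo op 4 (cut 14): 46 ← 10
  undo op 3 (cut 6): 10 ← 16
  undo op 2 (out-shuffle, from bottom half): 16 ← 33
  undo op 1 (out-shuffle, from top half): 33 ← 17
So the chip at position 46 came from original position 17.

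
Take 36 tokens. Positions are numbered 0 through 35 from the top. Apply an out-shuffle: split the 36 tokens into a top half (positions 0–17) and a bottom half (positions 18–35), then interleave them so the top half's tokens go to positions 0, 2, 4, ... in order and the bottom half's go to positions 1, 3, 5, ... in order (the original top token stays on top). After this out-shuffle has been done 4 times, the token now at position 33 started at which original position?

Work backwards from position 33, undoing one out-shuffle at a time:
33 ← 34 ← 17 ← 26 ← 13
So the token now at position 33 started at position 13.

13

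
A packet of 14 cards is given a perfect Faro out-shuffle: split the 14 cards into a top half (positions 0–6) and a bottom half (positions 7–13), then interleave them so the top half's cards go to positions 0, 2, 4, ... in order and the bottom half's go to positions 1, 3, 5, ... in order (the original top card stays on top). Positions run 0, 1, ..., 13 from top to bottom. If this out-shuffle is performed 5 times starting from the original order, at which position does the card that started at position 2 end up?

Track the card's position through each out-shuffle:
2 → 4 → 8 → 3 → 6 → 12

12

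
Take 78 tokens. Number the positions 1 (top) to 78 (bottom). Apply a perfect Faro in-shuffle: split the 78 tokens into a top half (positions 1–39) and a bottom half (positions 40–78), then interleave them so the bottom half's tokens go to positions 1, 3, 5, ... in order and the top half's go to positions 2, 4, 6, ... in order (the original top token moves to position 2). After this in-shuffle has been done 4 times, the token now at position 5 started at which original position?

25

Work backwards from position 5, undoing one in-shuffle at a time:
5 ← 42 ← 21 ← 50 ← 25
So the token now at position 5 started at position 25.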